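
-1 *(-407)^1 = 407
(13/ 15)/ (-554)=-13/8310 = 0.00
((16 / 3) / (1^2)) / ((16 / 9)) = 3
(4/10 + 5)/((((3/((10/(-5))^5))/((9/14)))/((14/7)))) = -2592/35 = -74.06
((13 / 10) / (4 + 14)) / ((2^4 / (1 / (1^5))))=13/2880 = 0.00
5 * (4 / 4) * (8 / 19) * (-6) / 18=-0.70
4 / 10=0.40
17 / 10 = 1.70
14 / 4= 7/2 = 3.50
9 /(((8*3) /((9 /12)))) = 9/32 = 0.28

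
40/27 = 1.48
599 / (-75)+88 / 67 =-33533/5025 = -6.67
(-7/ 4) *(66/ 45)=-77/30 = -2.57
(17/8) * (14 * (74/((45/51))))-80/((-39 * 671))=652926073/261690 = 2495.04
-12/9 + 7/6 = -1/6 = -0.17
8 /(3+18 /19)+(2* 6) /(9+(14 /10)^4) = 2.96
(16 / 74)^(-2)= 1369/64 = 21.39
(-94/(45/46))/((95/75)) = -75.86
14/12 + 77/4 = 245/12 = 20.42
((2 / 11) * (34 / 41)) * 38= 2584/451 = 5.73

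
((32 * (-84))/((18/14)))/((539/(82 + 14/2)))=-11392/33 = -345.21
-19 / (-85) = 19/85 = 0.22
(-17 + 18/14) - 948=-6746/7 = -963.71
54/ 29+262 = 7652/29 = 263.86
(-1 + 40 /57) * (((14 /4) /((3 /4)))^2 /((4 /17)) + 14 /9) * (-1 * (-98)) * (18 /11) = -256564/57 = -4501.12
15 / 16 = 0.94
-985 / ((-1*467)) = 985/467 = 2.11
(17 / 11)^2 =289/121 = 2.39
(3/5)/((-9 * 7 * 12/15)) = -1/84 = -0.01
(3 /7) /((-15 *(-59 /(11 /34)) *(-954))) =-11/66980340 = 0.00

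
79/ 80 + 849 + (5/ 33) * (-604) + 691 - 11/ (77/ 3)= 26778329/18480 = 1449.04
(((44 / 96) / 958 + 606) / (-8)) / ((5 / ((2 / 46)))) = -13933163/21152640 = -0.66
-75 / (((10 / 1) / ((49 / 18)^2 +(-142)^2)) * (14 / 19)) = -620876015/3024 = -205316.14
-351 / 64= -5.48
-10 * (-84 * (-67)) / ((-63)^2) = -2680/189 = -14.18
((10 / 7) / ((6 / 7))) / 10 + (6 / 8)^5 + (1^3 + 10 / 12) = 2291/1024 = 2.24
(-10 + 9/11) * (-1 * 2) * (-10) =-2020/11 = -183.64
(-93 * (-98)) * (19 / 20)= 86583/10 = 8658.30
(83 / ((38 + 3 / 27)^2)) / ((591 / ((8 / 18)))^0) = 0.06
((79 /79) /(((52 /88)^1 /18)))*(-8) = -3168/13 = -243.69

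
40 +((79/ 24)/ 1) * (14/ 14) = 1039/24 = 43.29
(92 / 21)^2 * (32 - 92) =-1151.56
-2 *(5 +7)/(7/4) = -96/7 = -13.71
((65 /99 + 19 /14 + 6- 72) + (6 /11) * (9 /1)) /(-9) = 81881/12474 = 6.56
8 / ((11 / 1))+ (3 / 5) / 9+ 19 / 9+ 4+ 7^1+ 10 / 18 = 2386/165 = 14.46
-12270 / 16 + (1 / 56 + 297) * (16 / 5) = 51403/280 = 183.58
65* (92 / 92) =65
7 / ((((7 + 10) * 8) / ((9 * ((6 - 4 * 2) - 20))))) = -693/68 = -10.19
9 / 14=0.64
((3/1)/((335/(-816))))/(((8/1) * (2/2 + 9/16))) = -4896/8375 = -0.58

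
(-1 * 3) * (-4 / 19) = 0.63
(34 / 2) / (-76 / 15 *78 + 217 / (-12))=-0.04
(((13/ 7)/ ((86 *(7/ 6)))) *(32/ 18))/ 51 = 208/322371 = 0.00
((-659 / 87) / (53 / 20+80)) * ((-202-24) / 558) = 1489340/40123269 = 0.04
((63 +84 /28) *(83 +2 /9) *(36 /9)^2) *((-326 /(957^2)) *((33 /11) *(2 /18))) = -7813568/749331 = -10.43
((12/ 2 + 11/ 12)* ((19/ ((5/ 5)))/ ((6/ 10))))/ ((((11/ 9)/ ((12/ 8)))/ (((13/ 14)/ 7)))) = 307515/8624 = 35.66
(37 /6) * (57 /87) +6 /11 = 8777/1914 = 4.59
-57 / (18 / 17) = -323/6 = -53.83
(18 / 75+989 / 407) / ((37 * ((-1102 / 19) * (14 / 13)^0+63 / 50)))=-54334/42722383 = 0.00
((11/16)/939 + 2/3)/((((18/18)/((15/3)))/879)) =14689555/5008 = 2933.22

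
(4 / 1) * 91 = 364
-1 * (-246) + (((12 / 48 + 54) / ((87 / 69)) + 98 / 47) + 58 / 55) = 292.17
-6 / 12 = -1/2 = -0.50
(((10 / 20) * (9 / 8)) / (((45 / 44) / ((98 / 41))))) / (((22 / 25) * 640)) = 49/20992 = 0.00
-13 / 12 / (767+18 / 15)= -65/46092 = 0.00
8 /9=0.89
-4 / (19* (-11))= 4/209 = 0.02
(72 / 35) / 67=72/2345 = 0.03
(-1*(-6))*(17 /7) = 102/7 = 14.57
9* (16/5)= 144/5 = 28.80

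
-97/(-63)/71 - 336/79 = -1495265/353367 = -4.23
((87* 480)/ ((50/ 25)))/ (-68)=-5220/17 = -307.06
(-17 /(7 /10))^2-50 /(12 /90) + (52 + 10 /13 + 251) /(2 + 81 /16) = 257.81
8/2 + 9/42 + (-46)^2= 29683/14 = 2120.21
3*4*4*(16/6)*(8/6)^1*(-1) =-512/3 = -170.67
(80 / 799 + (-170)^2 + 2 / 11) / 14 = 127002289/61523 = 2064.31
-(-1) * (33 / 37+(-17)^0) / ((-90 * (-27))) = 7/8991 = 0.00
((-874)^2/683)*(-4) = -3055504/683 = -4473.65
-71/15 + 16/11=-541/165 = -3.28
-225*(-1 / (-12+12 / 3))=-225/8 = -28.12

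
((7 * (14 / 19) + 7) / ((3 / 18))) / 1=1386/19 = 72.95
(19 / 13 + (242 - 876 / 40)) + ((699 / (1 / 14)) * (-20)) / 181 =-20230257/23530 = -859.76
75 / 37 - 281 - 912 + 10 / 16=-352343/296 = -1190.35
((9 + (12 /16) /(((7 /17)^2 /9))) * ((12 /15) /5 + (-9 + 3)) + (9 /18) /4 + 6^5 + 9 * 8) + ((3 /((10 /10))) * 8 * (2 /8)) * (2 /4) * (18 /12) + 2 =74181761/9800 = 7569.57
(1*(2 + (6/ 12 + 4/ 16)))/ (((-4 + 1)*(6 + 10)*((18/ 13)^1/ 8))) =-143/432 = -0.33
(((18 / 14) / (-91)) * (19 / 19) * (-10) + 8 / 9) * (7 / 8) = 2953/3276 = 0.90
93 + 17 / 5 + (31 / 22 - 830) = -80541/110 = -732.19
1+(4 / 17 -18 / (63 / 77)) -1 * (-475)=7722/17 = 454.24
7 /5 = 1.40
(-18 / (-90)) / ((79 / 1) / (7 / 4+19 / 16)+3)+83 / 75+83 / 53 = 2992817/1116975 = 2.68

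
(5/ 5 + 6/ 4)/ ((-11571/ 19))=-5/1218 = 0.00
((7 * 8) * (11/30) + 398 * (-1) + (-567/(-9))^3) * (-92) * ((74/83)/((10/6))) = -307183768/25 = -12287350.72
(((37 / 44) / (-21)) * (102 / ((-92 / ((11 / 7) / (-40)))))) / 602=-629/217105280 = 0.00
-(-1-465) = 466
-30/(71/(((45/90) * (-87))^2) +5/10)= -454140/8137 = -55.81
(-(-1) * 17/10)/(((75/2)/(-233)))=-3961/375 = -10.56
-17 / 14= -1.21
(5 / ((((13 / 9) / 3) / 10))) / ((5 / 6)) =1620/13 = 124.62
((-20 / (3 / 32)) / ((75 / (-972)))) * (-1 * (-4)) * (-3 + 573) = 6303744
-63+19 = -44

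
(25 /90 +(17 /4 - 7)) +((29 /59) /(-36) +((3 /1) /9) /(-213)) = -93779/37701 = -2.49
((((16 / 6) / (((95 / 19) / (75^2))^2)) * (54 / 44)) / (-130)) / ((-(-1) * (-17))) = 4556250/2431 = 1874.23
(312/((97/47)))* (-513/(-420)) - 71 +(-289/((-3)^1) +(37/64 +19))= 149637197/651840 = 229.56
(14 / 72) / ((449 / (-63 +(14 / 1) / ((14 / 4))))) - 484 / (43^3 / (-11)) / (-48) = -8657312/321287787 = -0.03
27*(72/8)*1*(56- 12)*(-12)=-128304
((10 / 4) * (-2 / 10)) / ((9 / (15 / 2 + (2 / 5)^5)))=-46939/112500 = -0.42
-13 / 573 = -0.02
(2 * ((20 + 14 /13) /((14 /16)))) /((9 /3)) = 4384/273 = 16.06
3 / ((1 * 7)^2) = 3/49 = 0.06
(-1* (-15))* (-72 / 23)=-1080/23 = -46.96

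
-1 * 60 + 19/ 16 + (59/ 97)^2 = -58.44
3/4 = 0.75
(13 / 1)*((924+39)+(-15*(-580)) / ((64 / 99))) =2999529/16 = 187470.56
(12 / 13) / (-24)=-1/26 = -0.04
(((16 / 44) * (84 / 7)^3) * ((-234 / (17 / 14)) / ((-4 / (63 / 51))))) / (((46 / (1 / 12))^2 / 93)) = 19194084/1681691 = 11.41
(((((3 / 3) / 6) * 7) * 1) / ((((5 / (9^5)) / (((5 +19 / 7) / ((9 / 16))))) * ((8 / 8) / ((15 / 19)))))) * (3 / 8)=1062882/19 = 55941.16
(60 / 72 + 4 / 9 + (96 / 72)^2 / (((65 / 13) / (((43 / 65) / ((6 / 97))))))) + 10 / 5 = 124261/17550 = 7.08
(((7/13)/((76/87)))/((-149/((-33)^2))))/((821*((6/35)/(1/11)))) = -703395/241722104 = 0.00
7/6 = 1.17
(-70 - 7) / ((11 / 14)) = -98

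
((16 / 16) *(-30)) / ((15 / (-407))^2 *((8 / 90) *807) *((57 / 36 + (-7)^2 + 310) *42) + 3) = -1656490/81643059 = -0.02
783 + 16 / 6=2357/3 = 785.67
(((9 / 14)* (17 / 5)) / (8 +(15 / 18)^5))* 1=594864/2286655 = 0.26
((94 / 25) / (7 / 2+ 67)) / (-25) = -4/1875 = 0.00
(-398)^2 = 158404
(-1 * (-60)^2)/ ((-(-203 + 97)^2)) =900/2809 = 0.32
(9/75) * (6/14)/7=9/1225 = 0.01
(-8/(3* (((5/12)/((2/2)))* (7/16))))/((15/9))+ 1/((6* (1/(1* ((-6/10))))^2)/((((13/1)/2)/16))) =-98031/11200 = -8.75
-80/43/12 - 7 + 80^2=824677/129 = 6392.84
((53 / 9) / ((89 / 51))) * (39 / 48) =11713/4272 = 2.74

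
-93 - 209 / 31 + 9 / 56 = -99.58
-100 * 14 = -1400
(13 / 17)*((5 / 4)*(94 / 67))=1.34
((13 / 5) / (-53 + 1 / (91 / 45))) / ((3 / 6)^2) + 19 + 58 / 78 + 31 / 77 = 715555457/35870835 = 19.95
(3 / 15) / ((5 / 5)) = 1/5 = 0.20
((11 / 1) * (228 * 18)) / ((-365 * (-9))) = 5016/365 = 13.74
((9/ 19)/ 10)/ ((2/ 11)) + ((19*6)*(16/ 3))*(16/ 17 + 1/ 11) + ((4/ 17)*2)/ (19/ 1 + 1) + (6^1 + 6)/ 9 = 26823391/42636 = 629.13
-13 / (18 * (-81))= 0.01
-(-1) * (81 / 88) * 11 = 81/8 = 10.12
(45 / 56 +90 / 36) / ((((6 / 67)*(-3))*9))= -1.37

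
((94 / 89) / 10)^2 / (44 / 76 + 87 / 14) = 587594/357831175 = 0.00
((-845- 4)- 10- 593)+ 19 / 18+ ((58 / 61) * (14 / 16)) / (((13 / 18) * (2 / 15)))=-41174917/28548 = -1442.30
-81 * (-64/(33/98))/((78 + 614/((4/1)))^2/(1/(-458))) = -338688/539995511 = 0.00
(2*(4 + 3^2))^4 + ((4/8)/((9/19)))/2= 16451155/36 = 456976.53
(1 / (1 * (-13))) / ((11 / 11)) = -1/13 = -0.08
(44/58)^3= 0.44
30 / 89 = 0.34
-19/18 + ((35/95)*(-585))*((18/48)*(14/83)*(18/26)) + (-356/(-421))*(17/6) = -193542937/23901012 = -8.10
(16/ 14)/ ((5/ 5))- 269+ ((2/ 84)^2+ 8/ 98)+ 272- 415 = -724607/1764 = -410.77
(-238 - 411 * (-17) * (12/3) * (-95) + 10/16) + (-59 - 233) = -21244715/8 = -2655589.38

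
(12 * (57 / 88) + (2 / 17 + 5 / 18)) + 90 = 165217/1683 = 98.17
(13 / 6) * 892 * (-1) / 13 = -446/3 = -148.67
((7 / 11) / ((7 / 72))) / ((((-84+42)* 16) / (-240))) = 180/77 = 2.34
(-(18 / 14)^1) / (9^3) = -1/567 = 0.00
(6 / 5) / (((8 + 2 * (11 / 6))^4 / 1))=486/7503125 = 0.00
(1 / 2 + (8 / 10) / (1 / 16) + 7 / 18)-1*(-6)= 886/45 = 19.69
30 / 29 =1.03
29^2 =841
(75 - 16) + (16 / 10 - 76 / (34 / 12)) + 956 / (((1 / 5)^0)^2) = 84131/85 = 989.78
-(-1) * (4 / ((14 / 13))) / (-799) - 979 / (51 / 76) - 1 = -24495773/16779 = -1459.91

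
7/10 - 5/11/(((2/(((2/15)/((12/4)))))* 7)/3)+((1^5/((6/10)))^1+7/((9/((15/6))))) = 14923/3465 = 4.31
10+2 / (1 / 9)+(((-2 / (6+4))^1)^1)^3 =3499/125 = 27.99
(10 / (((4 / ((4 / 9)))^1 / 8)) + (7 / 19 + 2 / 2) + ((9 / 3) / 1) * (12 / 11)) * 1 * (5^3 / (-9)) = -3181250/16929 = -187.92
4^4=256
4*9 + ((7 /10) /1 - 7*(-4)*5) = 1767/10 = 176.70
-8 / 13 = -0.62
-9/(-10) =9/10 = 0.90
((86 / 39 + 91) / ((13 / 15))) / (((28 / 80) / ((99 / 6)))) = 5997750/1183 = 5069.95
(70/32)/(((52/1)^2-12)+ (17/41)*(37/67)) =96145/118328848 = 0.00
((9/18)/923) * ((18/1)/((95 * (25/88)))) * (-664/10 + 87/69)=-5932872/252094375 = -0.02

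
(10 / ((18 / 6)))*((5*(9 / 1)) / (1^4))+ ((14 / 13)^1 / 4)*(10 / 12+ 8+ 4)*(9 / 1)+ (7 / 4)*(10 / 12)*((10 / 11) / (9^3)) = 56636761/312741 = 181.10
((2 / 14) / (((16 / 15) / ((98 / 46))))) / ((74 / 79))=8295/27232 = 0.30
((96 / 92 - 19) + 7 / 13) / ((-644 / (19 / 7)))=3534/48139 = 0.07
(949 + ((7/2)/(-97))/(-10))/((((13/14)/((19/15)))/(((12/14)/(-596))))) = -34980273/18788900 = -1.86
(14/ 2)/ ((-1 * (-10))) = 7/10 = 0.70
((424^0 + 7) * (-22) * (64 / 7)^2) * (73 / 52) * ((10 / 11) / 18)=-5980160/5733 = -1043.11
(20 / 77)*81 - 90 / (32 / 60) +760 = 188585/308 = 612.29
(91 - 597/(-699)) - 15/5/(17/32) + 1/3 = 1028359/11883 = 86.54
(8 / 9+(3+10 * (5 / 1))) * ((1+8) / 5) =97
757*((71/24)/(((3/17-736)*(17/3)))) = -53747/100072 = -0.54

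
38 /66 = 0.58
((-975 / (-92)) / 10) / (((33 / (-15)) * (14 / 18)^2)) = -78975/99176 = -0.80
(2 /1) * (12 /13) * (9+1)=240/13 = 18.46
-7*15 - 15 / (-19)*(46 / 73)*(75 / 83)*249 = 9615/1387 = 6.93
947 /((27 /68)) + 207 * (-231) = -1226663/27 = -45431.96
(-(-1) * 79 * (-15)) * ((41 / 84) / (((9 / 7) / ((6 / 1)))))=-16195/6 = -2699.17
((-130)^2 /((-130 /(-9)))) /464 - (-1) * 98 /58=977/232 = 4.21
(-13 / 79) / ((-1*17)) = 13/1343 = 0.01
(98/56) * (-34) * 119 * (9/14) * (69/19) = -1256283/76 = -16530.04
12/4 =3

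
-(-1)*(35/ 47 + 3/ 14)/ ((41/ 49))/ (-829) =-4417/3194966 = 0.00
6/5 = 1.20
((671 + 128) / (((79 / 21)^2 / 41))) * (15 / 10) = 43340157/12482 = 3472.21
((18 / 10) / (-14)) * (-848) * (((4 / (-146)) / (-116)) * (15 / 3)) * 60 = 114480/14819 = 7.73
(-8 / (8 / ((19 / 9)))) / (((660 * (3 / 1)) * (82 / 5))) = -19/292248 = 0.00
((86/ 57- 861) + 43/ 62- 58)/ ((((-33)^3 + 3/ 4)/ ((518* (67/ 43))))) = 868310084/42169455 = 20.59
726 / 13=55.85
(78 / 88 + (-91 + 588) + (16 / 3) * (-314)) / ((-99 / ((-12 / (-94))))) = 3305/2178 = 1.52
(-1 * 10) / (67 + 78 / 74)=-185/1259 = -0.15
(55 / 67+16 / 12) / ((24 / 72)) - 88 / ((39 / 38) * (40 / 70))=-375197/2613 = -143.59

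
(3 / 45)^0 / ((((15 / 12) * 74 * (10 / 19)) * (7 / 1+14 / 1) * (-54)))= -19/1048950 = 0.00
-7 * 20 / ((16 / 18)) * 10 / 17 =-92.65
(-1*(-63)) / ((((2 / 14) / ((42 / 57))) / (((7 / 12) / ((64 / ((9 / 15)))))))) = 21609/12160 = 1.78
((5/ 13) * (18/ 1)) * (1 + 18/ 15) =198/13 = 15.23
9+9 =18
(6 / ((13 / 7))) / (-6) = -7/13 = -0.54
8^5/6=16384/3 = 5461.33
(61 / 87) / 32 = 61/2784 = 0.02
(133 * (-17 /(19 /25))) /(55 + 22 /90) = -133875/2486 = -53.85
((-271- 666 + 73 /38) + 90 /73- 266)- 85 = -3564163/2774 = -1284.85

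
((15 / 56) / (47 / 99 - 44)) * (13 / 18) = -2145/482608 = 0.00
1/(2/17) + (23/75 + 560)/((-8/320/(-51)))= 11430341/10 = 1143034.10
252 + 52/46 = 5822/23 = 253.13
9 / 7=1.29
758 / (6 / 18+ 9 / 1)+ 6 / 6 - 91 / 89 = 101165/1246 = 81.19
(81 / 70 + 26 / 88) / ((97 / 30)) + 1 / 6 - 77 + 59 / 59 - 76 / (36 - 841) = -194006789/2576805 = -75.29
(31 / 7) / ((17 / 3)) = 93/119 = 0.78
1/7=0.14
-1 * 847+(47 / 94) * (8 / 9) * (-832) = -10951/9 = -1216.78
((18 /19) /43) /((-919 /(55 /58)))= -495/21773867 = 0.00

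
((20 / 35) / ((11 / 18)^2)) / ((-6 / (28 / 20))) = -216/605 = -0.36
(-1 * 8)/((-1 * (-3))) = -8/3 = -2.67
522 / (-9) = -58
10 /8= 5/4 = 1.25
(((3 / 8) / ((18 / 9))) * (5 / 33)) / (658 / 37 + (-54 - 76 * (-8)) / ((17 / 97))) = 3145/351910592 = 0.00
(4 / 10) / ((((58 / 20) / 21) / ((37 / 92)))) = 777/667 = 1.16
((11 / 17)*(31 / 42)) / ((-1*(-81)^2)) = -341/4684554 = 0.00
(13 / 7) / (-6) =-13/42 = -0.31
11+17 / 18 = 215/18 = 11.94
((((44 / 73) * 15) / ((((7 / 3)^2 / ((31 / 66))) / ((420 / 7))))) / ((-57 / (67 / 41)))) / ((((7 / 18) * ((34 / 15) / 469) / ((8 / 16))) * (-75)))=225437580/47370211 = 4.76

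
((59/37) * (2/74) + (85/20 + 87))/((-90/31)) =-31.45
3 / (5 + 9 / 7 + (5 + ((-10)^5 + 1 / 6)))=-126/4199519 = 0.00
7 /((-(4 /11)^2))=-847/16 = -52.94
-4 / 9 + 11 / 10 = 59/90 = 0.66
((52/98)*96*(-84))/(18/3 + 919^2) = -29952/5911969 = -0.01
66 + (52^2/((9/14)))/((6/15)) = 95234/9 = 10581.56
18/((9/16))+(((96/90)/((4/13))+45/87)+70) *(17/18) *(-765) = -9295319/174 = -53421.37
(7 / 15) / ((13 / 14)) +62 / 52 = 661/390 = 1.69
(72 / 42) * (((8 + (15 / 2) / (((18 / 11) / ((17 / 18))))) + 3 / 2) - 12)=395/126 = 3.13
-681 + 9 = -672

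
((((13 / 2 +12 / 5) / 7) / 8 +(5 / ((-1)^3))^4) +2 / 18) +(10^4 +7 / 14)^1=53553881/5040 = 10625.77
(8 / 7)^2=64/49 = 1.31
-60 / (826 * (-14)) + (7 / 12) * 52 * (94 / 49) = 504731/8673 = 58.20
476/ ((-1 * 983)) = -476/983 = -0.48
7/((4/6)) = 21/2 = 10.50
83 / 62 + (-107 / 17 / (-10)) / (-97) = 1.33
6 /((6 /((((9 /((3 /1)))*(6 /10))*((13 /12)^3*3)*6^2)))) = 19773/80 = 247.16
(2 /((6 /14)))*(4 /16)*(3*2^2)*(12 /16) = 21/2 = 10.50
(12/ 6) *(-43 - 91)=-268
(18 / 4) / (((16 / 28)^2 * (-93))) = -147/992 = -0.15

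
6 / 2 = 3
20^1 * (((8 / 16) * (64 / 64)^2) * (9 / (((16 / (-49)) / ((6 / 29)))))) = -6615/116 = -57.03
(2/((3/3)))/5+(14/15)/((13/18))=22/13 = 1.69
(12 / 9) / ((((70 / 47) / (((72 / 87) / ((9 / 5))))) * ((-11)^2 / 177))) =44368/73689 = 0.60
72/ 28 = 18/7 = 2.57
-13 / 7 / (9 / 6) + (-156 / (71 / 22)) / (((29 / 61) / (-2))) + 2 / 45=131117576/648585 = 202.16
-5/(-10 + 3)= 5/7 = 0.71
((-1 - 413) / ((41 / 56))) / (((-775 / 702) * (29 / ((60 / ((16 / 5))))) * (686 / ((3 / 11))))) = 2615652/19867001 = 0.13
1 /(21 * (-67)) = -1/1407 = 0.00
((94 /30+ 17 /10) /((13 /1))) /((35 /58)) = 841/1365 = 0.62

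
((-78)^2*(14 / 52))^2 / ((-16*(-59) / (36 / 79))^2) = 54331641/86899684 = 0.63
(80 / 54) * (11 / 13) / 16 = 55/702 = 0.08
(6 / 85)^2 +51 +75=910386/7225 = 126.00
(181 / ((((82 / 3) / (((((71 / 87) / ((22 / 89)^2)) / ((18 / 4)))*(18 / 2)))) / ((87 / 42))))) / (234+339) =101792771/159188568 = 0.64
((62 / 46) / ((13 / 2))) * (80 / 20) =248/299 = 0.83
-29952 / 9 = -3328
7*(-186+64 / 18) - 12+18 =-11440/9 = -1271.11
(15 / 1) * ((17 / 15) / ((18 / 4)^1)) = 34/9 = 3.78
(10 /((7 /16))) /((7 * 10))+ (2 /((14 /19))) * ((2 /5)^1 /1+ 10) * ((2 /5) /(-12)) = -2258/3675 = -0.61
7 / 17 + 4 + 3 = 126/17 = 7.41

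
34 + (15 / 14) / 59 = 28099/826 = 34.02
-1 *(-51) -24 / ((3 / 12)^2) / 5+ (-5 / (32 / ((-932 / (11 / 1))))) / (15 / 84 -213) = -16952417/655490 = -25.86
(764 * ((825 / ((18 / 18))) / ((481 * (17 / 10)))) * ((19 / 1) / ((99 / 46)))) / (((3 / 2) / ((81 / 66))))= 500802000/89947 = 5567.75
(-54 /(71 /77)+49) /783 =-0.01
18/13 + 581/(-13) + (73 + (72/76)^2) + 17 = 223339/4693 = 47.59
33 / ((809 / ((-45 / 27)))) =-55/809 = -0.07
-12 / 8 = -3/2 = -1.50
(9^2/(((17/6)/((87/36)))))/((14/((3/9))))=1.64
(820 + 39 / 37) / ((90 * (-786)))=-30379/2617380 = -0.01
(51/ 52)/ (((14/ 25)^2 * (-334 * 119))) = -1875/23828896 = 0.00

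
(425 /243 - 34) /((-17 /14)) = 6454/243 = 26.56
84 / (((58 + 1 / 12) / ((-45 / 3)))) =-15120/697 = -21.69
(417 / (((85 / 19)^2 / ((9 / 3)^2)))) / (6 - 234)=-23769/28900 = -0.82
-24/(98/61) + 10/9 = -13.83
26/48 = 13/24 = 0.54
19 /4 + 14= 18.75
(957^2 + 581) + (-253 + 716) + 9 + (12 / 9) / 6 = 8252120/9 = 916902.22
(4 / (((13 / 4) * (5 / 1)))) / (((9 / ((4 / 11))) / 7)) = 448/6435 = 0.07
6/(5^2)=6/25 = 0.24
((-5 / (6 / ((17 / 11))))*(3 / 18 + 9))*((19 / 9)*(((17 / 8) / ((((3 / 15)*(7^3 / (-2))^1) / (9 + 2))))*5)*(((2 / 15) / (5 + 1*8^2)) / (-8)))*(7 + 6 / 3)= -7550125/40896576 = -0.18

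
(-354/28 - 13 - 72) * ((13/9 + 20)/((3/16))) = -2110648/189 = -11167.45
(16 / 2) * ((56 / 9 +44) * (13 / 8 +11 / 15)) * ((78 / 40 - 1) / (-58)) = -607601/39150 = -15.52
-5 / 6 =-0.83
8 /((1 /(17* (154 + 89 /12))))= 65858/3 = 21952.67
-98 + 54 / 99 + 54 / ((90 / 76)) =-51.85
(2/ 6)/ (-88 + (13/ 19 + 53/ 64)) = -1216/315507 = 0.00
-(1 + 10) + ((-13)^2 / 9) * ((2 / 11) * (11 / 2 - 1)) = 48/11 = 4.36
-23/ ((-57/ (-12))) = -92/19 = -4.84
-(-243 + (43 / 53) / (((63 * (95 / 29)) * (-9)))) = 243.00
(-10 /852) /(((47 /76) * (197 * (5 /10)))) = -380/1972167 = 0.00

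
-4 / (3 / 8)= -32/3 = -10.67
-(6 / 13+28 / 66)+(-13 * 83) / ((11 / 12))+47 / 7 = -3517301/3003 = -1171.26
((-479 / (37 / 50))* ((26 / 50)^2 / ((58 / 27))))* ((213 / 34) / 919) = -465549201/838173950 = -0.56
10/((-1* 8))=-5/4 = -1.25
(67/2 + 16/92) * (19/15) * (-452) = -6651406/345 = -19279.44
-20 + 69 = 49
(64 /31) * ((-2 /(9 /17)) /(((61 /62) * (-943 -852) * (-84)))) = -1088/20694555 = 0.00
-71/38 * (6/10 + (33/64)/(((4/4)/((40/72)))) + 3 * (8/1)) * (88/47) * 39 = -3395.37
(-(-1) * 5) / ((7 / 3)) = 15/7 = 2.14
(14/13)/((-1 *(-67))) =14/871 = 0.02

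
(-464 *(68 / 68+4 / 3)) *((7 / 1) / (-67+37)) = 11368/45 = 252.62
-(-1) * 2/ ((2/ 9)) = 9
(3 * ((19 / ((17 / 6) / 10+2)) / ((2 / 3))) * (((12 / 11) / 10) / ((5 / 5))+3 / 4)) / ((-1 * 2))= -96957/6028 = -16.08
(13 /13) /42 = 1/42 = 0.02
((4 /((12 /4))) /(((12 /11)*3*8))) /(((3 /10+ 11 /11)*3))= 55/4212 = 0.01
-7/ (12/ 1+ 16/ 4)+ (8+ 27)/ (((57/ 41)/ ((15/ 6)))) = 57001/912 = 62.50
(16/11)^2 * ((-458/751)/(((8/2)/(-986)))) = 28901632/90871 = 318.05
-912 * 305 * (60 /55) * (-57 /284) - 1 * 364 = 47281076/781 = 60539.15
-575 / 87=-6.61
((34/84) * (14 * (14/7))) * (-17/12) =-289/18 = -16.06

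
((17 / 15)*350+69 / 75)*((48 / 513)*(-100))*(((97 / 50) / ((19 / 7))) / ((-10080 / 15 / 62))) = 179331466/731025 = 245.32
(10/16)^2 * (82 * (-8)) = -1025/4 = -256.25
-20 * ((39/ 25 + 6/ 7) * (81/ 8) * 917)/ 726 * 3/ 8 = -4488453/19360 = -231.84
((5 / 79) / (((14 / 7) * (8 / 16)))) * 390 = 1950/79 = 24.68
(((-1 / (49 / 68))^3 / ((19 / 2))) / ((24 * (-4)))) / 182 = 9826/610245363 = 0.00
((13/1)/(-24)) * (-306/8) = 20.72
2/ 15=0.13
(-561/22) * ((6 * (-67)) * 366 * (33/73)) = 123811578/73 = 1696049.01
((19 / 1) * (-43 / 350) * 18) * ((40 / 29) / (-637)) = 58824/646555 = 0.09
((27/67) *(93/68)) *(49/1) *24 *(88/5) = 64964592/5695 = 11407.30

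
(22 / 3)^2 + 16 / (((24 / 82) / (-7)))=-2960/9 = -328.89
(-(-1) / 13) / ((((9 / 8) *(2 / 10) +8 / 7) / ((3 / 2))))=0.08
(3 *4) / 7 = 12/7 = 1.71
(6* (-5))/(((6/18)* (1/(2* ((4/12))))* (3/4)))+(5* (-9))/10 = -169/2 = -84.50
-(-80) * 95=7600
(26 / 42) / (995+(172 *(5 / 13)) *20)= 169/632835 = 0.00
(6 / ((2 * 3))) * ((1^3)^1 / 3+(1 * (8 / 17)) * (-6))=-2.49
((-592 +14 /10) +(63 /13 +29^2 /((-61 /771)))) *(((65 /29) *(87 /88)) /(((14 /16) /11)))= -19058241/61 = -312430.18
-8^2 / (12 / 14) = -224/3 = -74.67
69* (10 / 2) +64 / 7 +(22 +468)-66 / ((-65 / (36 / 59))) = 22677647/26845 = 844.76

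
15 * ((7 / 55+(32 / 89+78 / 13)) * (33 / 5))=642.20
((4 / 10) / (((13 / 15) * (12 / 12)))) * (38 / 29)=228/377 = 0.60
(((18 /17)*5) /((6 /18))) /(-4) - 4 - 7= -509/34 = -14.97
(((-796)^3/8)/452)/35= -15761198/3955 = -3985.13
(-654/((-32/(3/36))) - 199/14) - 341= -353.51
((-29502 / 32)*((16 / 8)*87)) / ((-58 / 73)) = 3230469/16 = 201904.31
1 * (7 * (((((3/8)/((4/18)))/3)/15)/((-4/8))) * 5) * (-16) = 42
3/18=1/6 = 0.17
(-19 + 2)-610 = -627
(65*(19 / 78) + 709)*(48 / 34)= 17396/17 = 1023.29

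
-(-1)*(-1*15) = -15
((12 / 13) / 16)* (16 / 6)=2/13 = 0.15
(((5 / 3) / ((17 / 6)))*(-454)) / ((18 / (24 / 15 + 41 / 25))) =-4086/85 = -48.07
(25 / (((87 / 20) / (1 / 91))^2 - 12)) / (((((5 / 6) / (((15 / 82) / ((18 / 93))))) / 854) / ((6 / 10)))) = 0.09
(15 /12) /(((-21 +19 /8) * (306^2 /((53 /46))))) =-265/320890572 = 0.00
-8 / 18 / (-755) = 4/6795 = 0.00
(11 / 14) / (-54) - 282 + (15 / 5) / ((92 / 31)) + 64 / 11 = -13158545/47817 = -275.19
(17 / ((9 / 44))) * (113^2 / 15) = 9551212/135 = 70749.72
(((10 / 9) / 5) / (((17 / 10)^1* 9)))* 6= 40/459 = 0.09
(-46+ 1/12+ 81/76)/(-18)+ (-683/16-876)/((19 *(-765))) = 1782517/697680 = 2.55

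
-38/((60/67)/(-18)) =3819/5 = 763.80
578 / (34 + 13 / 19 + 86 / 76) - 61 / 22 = 400187/29942 = 13.37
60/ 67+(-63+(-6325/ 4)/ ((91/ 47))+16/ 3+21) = -62369435/73164 = -852.46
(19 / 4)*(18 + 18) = 171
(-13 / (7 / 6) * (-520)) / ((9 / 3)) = 13520/7 = 1931.43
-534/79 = -6.76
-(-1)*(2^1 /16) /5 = 1/40 = 0.02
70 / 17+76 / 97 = 8082/1649 = 4.90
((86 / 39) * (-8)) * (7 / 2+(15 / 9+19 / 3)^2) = -15480/13 = -1190.77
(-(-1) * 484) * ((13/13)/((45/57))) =9196/15 = 613.07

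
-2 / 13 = -0.15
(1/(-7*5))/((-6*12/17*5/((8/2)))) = 17/3150 = 0.01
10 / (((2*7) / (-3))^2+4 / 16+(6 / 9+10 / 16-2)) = 0.47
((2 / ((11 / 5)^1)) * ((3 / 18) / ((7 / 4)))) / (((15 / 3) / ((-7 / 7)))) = -4/231 = -0.02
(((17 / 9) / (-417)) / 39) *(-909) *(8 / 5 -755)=-6467939/81315 = -79.54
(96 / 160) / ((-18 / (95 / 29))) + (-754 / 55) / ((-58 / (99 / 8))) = 2.82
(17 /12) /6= 17/72 = 0.24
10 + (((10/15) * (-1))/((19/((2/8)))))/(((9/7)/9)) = 1133/114 = 9.94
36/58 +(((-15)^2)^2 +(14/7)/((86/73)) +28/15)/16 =59199566/18705 = 3164.91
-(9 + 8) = -17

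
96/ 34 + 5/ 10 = 3.32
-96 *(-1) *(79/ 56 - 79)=-52140/7 = -7448.57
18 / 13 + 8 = 122/13 = 9.38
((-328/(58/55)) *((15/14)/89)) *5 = -338250/18067 = -18.72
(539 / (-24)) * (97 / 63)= -7469/216 = -34.58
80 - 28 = 52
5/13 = 0.38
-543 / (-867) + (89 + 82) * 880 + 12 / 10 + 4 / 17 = 217446579/1445 = 150482.06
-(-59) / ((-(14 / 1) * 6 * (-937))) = 59/78708 = 0.00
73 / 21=3.48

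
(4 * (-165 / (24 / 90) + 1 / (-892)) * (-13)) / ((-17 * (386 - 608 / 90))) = -161438355/32348603 = -4.99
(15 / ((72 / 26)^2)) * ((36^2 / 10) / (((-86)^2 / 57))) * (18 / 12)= 86697/29584 = 2.93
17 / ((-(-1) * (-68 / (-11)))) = 11/4 = 2.75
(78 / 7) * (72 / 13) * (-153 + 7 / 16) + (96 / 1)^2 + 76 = -863/7 = -123.29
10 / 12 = 5/6 = 0.83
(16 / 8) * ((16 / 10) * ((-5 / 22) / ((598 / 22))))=-8/299 = -0.03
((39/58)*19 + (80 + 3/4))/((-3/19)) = -206131/348 = -592.33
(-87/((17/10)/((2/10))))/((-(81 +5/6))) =1044/8347 = 0.13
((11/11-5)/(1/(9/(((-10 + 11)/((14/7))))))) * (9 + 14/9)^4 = -651605000/729 = -893834.02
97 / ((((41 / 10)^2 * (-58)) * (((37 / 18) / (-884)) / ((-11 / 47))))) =-848905200/84774511 = -10.01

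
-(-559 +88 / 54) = 15049/27 = 557.37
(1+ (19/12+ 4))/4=79/48 = 1.65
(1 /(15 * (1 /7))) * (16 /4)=28/15 = 1.87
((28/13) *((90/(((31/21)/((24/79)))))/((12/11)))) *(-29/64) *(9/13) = -18991665/1655524 = -11.47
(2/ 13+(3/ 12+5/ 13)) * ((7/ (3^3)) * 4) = 287/351 = 0.82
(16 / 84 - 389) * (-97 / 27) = 792005/567 = 1396.83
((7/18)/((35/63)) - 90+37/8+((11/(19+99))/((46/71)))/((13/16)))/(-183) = 59625107/129132120 = 0.46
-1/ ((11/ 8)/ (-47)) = 34.18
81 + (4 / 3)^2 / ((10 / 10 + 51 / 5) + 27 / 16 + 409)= 24605759/303759 = 81.00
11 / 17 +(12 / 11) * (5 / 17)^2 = 2357/3179 = 0.74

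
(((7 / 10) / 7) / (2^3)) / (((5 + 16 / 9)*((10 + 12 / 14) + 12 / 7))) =63/429440 = 0.00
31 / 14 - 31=-403/14 = -28.79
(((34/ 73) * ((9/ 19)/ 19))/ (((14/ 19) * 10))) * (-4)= -306/48545 = -0.01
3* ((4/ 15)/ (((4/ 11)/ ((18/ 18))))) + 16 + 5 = 116/5 = 23.20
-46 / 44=-23/22 = -1.05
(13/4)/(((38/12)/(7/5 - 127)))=-12246/95 = -128.91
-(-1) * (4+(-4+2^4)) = 16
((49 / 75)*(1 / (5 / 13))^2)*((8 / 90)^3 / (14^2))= 2704/170859375 = 0.00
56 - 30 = 26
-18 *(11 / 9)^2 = -26.89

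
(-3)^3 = -27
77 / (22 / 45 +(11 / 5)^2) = 1575/109 = 14.45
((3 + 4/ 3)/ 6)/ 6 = 13/108 = 0.12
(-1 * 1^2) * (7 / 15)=-7/15 = -0.47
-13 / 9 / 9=-13/81 = -0.16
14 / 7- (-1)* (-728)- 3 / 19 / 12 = -55177/76 = -726.01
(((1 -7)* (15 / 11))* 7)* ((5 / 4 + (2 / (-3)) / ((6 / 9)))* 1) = -315/22 = -14.32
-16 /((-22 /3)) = 24/11 = 2.18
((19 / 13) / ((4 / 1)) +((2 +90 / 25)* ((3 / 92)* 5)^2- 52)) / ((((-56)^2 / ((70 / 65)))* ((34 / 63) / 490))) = -16.05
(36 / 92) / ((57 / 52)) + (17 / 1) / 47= 14761/20539 = 0.72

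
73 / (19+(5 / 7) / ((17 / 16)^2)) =147679/39717 = 3.72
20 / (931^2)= 20/866761 = 0.00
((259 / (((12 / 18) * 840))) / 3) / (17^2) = 37/69360 = 0.00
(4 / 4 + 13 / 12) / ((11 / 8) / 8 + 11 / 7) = 2800/2343 = 1.20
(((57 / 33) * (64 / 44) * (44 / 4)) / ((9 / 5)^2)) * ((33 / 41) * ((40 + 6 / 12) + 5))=345800/1107 = 312.38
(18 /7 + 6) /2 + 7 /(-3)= 1.95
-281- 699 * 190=-133091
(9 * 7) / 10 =63/10 = 6.30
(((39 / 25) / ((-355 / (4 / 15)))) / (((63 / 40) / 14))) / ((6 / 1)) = -416/239625 = 0.00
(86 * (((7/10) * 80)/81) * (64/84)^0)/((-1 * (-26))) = 2408/1053 = 2.29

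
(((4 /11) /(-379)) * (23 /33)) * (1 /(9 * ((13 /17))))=-1564/16096509 = 0.00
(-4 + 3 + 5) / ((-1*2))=-2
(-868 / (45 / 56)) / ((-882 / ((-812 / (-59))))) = 402752/23895 = 16.86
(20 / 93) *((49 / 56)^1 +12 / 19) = 1145/3534 = 0.32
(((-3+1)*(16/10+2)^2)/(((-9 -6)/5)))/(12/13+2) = 1404/475 = 2.96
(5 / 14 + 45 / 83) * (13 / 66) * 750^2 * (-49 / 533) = -31171875/3403 = -9160.12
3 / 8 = 0.38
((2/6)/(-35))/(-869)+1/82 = 91327/7482090 = 0.01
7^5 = 16807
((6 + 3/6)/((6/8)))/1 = 26/3 = 8.67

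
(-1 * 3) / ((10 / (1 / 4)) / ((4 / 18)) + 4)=-3/184 = -0.02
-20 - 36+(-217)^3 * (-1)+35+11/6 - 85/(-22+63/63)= 429168511/42 = 10218297.88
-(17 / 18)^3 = -4913/5832 = -0.84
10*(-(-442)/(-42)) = -2210/21 = -105.24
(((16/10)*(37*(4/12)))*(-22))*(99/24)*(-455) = 814814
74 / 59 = 1.25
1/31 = 0.03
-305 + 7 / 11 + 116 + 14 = -1918/11 = -174.36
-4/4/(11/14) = -14/11 = -1.27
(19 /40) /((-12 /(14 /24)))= -133/5760 = -0.02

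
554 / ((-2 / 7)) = -1939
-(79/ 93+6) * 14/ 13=-686/93 = -7.38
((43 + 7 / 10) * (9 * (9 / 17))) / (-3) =-11799/170 = -69.41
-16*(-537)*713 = 6126096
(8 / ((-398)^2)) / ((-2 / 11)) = -11/39601 = 0.00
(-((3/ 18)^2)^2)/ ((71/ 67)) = -67/92016 = 0.00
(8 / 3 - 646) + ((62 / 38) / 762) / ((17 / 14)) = -79170313/123063 = -643.33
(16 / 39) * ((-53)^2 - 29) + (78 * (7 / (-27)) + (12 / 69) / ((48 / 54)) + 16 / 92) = 1120.66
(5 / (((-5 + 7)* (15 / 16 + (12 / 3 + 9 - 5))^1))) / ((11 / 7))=280/1573 = 0.18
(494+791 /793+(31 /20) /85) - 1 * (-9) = 679463583/1348100 = 504.02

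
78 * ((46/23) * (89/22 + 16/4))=13806/11 = 1255.09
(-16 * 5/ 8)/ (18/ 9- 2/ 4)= -20/3 = -6.67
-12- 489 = -501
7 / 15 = 0.47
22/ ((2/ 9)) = 99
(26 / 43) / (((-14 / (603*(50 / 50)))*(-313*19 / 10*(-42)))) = -13065/12530329 = 0.00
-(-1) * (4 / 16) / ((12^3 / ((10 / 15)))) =1/10368 = 0.00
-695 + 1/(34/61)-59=-25575/34 = -752.21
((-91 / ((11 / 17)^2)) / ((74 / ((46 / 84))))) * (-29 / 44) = 1.06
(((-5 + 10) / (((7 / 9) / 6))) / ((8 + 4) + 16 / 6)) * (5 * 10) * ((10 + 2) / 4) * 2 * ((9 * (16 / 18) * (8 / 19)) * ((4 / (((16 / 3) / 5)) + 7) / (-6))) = -6966000/1463 = -4761.45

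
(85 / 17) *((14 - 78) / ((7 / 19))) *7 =-6080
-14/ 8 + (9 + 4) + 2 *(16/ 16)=53/4 = 13.25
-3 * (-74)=222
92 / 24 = 23/6 = 3.83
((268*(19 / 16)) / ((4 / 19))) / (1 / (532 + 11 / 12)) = 154675865/192 = 805603.46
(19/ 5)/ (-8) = -19/40 = -0.48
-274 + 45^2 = 1751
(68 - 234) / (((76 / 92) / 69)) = -13865.37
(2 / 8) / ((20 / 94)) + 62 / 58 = 2603/1160 = 2.24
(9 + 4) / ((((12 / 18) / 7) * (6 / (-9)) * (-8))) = 819/32 = 25.59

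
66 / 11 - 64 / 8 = -2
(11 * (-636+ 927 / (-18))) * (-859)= 12992375/2 = 6496187.50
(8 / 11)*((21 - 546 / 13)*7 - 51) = -144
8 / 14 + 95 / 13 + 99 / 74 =62067/6734 = 9.22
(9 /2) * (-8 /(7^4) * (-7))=36/343 = 0.10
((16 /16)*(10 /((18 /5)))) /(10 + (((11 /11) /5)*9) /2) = 250/981 = 0.25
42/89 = 0.47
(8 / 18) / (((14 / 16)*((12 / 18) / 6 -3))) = -16/91 = -0.18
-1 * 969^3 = -909853209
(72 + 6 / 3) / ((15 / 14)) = 1036/15 = 69.07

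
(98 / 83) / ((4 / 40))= 980/83 = 11.81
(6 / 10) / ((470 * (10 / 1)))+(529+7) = 12596003/23500 = 536.00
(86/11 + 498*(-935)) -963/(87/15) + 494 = -148428855/319 = -465294.22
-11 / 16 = -0.69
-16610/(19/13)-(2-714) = -202402/19 = -10652.74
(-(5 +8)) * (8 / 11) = -104/11 = -9.45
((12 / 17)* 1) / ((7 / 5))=60/119 = 0.50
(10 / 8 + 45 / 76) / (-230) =-7/874 = -0.01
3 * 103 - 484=-175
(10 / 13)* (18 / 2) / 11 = 90/143 = 0.63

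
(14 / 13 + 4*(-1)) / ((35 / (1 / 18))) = -19/4095 = 0.00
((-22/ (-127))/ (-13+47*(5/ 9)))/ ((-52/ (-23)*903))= 759/117280436 = 0.00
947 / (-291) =-947/291 = -3.25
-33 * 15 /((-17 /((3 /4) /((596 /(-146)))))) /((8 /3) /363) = -728.22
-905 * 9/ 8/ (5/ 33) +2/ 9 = -6719.40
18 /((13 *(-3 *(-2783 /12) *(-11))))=-72/397969 = 0.00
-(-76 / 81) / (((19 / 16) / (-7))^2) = 50176/1539 = 32.60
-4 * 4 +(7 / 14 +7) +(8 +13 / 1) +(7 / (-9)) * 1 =211/18 = 11.72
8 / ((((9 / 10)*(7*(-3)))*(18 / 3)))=-0.07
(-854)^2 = 729316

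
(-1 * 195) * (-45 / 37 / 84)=2925/1036 = 2.82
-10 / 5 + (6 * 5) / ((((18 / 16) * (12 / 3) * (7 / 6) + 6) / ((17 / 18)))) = 0.52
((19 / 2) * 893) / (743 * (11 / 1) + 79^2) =16967/28828 = 0.59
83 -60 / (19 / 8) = 1097/19 = 57.74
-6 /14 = -3/7 = -0.43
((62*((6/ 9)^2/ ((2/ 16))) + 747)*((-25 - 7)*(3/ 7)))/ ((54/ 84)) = -20638.81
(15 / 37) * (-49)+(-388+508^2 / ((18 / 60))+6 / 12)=190876925/222 = 859805.97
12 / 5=2.40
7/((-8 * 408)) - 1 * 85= -277447/3264 = -85.00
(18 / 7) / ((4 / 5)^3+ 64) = 125/3136 = 0.04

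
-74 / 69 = -1.07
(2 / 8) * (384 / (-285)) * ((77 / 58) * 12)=-14784/2755 = -5.37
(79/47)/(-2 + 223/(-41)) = -0.23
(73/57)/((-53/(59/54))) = -4307/163134 = -0.03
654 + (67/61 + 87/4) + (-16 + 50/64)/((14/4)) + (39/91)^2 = 672.68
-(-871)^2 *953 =-722984873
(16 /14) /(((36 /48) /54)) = 576/7 = 82.29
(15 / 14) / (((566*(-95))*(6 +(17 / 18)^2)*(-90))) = 27/840478870 = 0.00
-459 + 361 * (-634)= -229333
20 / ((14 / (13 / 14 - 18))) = -1195/49 = -24.39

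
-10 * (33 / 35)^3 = -71874/8575 = -8.38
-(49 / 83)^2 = -2401/6889 = -0.35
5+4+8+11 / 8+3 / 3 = 155/8 = 19.38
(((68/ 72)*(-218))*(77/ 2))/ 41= -142681/738 = -193.33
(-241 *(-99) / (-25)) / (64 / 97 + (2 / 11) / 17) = -144259467/101350 = -1423.38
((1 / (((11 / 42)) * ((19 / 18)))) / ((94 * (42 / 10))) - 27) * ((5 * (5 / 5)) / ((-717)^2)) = -147295/561099583 = 0.00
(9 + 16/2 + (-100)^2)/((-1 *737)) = -10017/737 = -13.59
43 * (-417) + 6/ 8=-71721/4 = -17930.25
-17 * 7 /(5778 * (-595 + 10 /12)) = 119/3433095 = 0.00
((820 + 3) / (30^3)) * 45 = 823/600 = 1.37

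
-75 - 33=-108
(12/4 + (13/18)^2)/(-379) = -1141/122796 = -0.01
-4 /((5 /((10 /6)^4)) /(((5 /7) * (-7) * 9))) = 2500/9 = 277.78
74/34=37/17 = 2.18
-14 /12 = -7/6 = -1.17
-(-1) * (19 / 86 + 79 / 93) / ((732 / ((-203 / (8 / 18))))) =-1737883/2602016 = -0.67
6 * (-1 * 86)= -516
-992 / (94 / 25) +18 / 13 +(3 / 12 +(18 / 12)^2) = -317653/1222 = -259.95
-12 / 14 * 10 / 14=-30/49 = -0.61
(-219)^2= 47961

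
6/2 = 3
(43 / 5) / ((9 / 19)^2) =15523/405 = 38.33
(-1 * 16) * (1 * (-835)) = 13360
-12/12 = -1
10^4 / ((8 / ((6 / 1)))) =7500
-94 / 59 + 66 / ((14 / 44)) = 85010/413 = 205.84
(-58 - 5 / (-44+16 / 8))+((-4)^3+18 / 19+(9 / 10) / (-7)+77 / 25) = -1176872/9975 = -117.98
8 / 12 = 2/3 = 0.67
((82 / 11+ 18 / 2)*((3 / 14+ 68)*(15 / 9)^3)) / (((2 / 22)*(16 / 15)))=108034375/2016 = 53588.48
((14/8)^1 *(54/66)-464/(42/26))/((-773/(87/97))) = 7658465/23094148 = 0.33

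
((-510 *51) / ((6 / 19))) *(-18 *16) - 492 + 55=23720683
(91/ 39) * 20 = 140/3 = 46.67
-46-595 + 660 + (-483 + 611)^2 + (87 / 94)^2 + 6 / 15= 724740057/44180 = 16404.26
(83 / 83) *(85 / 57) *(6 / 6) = 85/57 = 1.49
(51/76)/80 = 51/6080 = 0.01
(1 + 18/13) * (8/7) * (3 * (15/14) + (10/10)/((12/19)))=13.07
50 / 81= 0.62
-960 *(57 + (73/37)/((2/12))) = -66084.32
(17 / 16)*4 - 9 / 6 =11/4 = 2.75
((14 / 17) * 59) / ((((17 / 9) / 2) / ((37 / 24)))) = 45843/578 = 79.31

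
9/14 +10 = 10.64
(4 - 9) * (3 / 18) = -5/6 = -0.83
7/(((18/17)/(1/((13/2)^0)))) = 119/18 = 6.61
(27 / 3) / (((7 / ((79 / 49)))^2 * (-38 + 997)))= 56169/112825391 = 0.00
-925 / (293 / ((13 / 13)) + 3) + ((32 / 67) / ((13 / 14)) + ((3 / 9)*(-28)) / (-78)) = -156215/62712 = -2.49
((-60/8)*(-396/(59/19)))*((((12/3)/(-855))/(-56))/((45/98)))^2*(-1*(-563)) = 606914/34050375 = 0.02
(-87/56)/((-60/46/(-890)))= -59363/56 = -1060.05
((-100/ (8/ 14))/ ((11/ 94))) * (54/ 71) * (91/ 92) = -20208825/17963 = -1125.03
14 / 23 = 0.61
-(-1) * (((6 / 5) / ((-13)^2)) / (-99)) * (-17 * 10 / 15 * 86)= 5848/83655 = 0.07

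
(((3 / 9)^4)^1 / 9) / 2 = 1/1458 = 0.00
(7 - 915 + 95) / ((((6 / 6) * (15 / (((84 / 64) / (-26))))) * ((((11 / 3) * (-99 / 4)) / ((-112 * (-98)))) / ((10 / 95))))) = -34.83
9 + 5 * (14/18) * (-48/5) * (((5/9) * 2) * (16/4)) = -4237/27 = -156.93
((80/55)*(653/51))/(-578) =-5224/162129 = -0.03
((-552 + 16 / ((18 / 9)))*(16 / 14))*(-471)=2049792/7 = 292827.43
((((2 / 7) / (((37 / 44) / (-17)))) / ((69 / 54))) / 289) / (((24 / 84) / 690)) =-23760/629 = -37.77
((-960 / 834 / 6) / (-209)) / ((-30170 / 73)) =-584/262940601 = 0.00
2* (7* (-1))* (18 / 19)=-252/19 = -13.26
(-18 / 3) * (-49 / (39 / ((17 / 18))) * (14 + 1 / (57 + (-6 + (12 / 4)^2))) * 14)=4903871/3510 = 1397.11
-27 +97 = 70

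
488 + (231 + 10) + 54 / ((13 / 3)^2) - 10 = 121997/169 = 721.88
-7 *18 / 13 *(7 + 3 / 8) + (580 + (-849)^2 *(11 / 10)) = 206281301/260 = 793389.62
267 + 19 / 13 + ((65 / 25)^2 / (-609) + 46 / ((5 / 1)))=54953963/197925 = 277.65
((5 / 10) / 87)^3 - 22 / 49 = -115896479/258133176 = -0.45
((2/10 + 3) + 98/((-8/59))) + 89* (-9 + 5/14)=-208427/140 = -1488.76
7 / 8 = 0.88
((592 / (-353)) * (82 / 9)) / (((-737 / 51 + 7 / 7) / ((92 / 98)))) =18980704/17798613 = 1.07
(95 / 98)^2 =9025/9604 = 0.94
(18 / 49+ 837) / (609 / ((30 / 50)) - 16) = 0.84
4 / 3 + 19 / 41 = 221/123 = 1.80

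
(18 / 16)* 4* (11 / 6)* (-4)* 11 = -363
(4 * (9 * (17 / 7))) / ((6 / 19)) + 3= 1959/7 = 279.86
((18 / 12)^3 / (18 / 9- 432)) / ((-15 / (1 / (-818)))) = -9/14069600 = 0.00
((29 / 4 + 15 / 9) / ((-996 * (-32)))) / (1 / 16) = 107/23904 = 0.00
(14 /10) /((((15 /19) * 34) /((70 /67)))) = 931/17085 = 0.05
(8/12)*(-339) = -226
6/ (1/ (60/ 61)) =360/61 = 5.90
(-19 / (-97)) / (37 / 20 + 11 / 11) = 20/291 = 0.07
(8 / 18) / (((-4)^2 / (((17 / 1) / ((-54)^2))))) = 17/104976 = 0.00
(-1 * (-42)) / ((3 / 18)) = 252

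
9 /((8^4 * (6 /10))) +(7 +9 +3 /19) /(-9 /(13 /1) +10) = 16381621/9416704 = 1.74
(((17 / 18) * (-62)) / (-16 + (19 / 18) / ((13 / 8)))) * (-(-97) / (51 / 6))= 39091/898 = 43.53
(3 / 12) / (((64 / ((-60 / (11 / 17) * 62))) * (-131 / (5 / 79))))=39525/3642848 = 0.01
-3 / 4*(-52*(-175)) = -6825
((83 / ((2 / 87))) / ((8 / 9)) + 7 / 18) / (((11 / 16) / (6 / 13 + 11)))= 87158593/1287 = 67722.29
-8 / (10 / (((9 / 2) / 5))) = -18/25 = -0.72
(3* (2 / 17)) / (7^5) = 6/285719 = 0.00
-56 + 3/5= -277/5 = -55.40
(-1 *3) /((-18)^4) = -1/34992 = 0.00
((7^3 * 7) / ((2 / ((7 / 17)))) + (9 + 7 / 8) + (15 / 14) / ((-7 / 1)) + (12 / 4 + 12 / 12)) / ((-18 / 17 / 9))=-3385615/784 = -4318.39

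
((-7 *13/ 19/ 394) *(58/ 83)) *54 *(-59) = 8407854/310669 = 27.06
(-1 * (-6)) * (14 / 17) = 84/17 = 4.94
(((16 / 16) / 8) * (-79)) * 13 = -1027/8 = -128.38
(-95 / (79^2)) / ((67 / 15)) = -1425/418147 = 0.00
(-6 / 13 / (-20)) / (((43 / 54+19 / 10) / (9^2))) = 6561/9464 = 0.69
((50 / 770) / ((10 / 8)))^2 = 16/5929 = 0.00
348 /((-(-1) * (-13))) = -348/13 = -26.77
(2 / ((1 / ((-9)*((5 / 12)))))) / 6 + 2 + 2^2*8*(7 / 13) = 935/52 = 17.98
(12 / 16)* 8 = 6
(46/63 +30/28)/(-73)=-227/9198 = -0.02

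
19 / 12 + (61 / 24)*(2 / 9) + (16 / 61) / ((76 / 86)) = 76510/31293 = 2.44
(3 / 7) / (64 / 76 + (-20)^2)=57/53312 = 0.00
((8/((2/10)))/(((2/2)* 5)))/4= 2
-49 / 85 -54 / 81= -317/255 = -1.24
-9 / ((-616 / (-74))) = -333/308 = -1.08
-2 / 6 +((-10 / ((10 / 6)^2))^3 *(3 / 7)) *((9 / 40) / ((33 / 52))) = -7.42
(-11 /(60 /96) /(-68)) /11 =0.02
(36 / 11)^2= 1296/121 = 10.71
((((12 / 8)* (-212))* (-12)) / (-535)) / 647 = -0.01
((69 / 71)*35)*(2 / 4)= 2415/142 = 17.01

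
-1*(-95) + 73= 168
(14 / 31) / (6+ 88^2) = 7/120125 = 0.00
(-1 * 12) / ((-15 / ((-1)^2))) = 4/5 = 0.80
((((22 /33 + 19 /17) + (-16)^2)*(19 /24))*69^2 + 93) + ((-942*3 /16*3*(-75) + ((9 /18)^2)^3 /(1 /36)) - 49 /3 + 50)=825375151/816 = 1011489.16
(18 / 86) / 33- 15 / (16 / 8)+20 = 11831/946 = 12.51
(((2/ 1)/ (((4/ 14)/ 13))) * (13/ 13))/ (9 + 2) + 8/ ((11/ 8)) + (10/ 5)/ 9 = 1417/99 = 14.31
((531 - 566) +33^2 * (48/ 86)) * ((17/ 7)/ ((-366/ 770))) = -23029985/7869 = -2926.67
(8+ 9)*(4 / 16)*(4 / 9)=17/9 = 1.89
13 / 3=4.33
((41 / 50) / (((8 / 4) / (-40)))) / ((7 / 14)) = -164/5 = -32.80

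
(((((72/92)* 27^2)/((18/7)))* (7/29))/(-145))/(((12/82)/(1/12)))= -162729/773720 = -0.21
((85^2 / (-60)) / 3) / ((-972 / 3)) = 1445/11664 = 0.12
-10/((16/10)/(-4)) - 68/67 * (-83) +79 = 12612/67 = 188.24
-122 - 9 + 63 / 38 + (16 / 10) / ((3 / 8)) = -71293/570 = -125.08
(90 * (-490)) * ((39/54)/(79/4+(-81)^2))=-127400/26323 = -4.84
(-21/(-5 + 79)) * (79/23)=-1659/1702 = -0.97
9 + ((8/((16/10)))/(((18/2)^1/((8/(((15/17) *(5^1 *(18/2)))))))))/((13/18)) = 16067/1755 = 9.15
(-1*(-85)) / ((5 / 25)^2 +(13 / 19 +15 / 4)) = 161500/8501 = 19.00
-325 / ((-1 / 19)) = 6175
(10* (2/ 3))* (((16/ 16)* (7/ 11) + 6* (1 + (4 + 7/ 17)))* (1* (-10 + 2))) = -990560/561 = -1765.70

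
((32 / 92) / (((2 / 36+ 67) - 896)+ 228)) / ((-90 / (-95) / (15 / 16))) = -285/497582 = 0.00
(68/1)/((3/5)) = 340/3 = 113.33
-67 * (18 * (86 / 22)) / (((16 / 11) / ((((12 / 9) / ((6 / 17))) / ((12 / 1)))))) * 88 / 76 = -538747/456 = -1181.46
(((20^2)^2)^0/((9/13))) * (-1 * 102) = -442/3 = -147.33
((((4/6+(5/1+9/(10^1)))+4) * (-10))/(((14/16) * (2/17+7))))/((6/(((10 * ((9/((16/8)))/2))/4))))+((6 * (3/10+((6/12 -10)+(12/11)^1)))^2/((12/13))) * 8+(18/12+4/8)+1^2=868318513/42350 = 20503.39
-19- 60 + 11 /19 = -1490/19 = -78.42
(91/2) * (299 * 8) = 108836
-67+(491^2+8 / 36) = 2169128/9 = 241014.22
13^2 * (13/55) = 2197/55 = 39.95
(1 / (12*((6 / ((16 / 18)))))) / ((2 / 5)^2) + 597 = 193453/324 = 597.08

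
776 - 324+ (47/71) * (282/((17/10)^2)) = 10599988/20519 = 516.59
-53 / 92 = -0.58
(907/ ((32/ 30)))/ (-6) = -141.72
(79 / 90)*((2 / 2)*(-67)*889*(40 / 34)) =-9410954/153 = -61509.50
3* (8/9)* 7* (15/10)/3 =28/3 = 9.33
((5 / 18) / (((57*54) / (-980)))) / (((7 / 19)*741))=-175/540189 = 0.00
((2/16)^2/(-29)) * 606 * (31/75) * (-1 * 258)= 403899/11600 = 34.82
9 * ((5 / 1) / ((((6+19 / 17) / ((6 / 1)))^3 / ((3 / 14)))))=71631540/12400927 = 5.78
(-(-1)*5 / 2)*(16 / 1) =40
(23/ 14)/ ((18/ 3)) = 23/84 = 0.27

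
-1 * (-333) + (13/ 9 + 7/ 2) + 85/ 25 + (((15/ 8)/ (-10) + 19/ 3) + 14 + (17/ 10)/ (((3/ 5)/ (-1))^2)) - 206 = 160.21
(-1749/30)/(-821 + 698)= 0.47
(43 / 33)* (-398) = -17114/33 = -518.61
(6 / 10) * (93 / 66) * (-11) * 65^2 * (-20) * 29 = 22789650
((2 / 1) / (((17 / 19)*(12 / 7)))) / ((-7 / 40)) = -380/51 = -7.45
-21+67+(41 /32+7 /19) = 28971/608 = 47.65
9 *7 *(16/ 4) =252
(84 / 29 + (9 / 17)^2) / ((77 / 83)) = 2209875/645337 = 3.42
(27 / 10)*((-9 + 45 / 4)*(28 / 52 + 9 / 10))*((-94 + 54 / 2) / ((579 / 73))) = -74083977/1003600 = -73.82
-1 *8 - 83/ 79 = -715/79 = -9.05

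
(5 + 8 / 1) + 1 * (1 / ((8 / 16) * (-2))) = 12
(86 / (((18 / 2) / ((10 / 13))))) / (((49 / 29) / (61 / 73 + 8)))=5362100/139503 = 38.44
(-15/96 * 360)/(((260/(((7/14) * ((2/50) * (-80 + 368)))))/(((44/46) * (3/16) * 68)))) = -45441/2990 = -15.20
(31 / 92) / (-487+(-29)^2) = 31/32568 = 0.00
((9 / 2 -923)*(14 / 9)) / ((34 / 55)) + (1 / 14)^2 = -69309857/29988 = -2311.25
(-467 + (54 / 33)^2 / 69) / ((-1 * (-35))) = -13.34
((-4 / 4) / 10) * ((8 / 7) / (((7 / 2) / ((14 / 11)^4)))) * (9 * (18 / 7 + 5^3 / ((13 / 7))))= -51278976/951665 = -53.88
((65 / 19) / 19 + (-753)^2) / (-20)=-102345157/3610 = -28350.46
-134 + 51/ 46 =-132.89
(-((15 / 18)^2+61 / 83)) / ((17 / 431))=-1840801/50796 = -36.24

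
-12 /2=-6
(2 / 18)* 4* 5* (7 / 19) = 140/171 = 0.82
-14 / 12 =-7/6 = -1.17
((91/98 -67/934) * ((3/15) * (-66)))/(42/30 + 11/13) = -1201629/238637 = -5.04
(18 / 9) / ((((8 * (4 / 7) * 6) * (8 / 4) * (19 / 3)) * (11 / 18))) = 63/6688 = 0.01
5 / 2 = 2.50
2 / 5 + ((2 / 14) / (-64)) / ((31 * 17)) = 472187/1180480 = 0.40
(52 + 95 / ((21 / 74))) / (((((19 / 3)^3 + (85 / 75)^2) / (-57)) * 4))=-52082325/2412788 = -21.59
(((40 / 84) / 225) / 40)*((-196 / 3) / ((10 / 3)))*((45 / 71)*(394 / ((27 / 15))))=-1379/9585 = -0.14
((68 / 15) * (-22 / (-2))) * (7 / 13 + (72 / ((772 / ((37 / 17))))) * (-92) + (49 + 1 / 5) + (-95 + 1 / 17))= -599404828/188175 = -3185.36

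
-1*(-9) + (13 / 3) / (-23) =608/69 = 8.81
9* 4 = 36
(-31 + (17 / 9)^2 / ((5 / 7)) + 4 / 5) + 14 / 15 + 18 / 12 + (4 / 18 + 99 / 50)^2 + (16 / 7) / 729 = -228597647/12757500 = -17.92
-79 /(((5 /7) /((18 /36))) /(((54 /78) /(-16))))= 4977/2080 = 2.39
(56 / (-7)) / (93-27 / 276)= -0.09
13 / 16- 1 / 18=109/144 = 0.76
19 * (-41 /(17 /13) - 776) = -260775/17 = -15339.71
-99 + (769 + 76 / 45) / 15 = -32144/675 = -47.62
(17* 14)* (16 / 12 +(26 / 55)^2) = 3362464/9075 = 370.52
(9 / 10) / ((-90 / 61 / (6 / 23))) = -183/1150 = -0.16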